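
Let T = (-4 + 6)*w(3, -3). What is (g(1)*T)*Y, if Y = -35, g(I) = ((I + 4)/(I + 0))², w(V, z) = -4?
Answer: 7000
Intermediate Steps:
g(I) = (4 + I)²/I² (g(I) = ((4 + I)/I)² = (4 + I)²/I²)
T = -8 (T = (-4 + 6)*(-4) = 2*(-4) = -8)
(g(1)*T)*Y = (((4 + 1)²/1²)*(-8))*(-35) = ((1*5²)*(-8))*(-35) = ((1*25)*(-8))*(-35) = (25*(-8))*(-35) = -200*(-35) = 7000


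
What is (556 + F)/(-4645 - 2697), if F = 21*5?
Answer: -661/7342 ≈ -0.090030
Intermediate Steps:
F = 105
(556 + F)/(-4645 - 2697) = (556 + 105)/(-4645 - 2697) = 661/(-7342) = 661*(-1/7342) = -661/7342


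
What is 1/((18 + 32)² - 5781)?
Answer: -1/3281 ≈ -0.00030479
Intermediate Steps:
1/((18 + 32)² - 5781) = 1/(50² - 5781) = 1/(2500 - 5781) = 1/(-3281) = -1/3281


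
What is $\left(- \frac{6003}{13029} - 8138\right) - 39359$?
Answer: $- \frac{206281472}{4343} \approx -47497.0$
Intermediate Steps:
$\left(- \frac{6003}{13029} - 8138\right) - 39359 = \left(\left(-6003\right) \frac{1}{13029} - 8138\right) - 39359 = \left(- \frac{2001}{4343} - 8138\right) - 39359 = - \frac{35345335}{4343} - 39359 = - \frac{206281472}{4343}$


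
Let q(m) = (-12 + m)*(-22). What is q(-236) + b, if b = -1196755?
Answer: -1191299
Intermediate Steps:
q(m) = 264 - 22*m
q(-236) + b = (264 - 22*(-236)) - 1196755 = (264 + 5192) - 1196755 = 5456 - 1196755 = -1191299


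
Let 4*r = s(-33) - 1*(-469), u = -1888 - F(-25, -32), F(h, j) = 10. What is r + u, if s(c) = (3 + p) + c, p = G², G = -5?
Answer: -1782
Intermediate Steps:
p = 25 (p = (-5)² = 25)
s(c) = 28 + c (s(c) = (3 + 25) + c = 28 + c)
u = -1898 (u = -1888 - 1*10 = -1888 - 10 = -1898)
r = 116 (r = ((28 - 33) - 1*(-469))/4 = (-5 + 469)/4 = (¼)*464 = 116)
r + u = 116 - 1898 = -1782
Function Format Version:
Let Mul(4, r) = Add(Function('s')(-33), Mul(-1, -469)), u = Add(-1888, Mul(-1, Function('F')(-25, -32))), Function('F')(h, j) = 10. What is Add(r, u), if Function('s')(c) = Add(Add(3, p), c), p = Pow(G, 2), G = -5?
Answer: -1782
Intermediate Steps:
p = 25 (p = Pow(-5, 2) = 25)
Function('s')(c) = Add(28, c) (Function('s')(c) = Add(Add(3, 25), c) = Add(28, c))
u = -1898 (u = Add(-1888, Mul(-1, 10)) = Add(-1888, -10) = -1898)
r = 116 (r = Mul(Rational(1, 4), Add(Add(28, -33), Mul(-1, -469))) = Mul(Rational(1, 4), Add(-5, 469)) = Mul(Rational(1, 4), 464) = 116)
Add(r, u) = Add(116, -1898) = -1782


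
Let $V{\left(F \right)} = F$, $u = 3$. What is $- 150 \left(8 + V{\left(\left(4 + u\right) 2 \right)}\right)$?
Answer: $-3300$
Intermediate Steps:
$- 150 \left(8 + V{\left(\left(4 + u\right) 2 \right)}\right) = - 150 \left(8 + \left(4 + 3\right) 2\right) = - 150 \left(8 + 7 \cdot 2\right) = - 150 \left(8 + 14\right) = \left(-150\right) 22 = -3300$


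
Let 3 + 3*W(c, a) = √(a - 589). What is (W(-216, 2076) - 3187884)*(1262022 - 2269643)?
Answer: 3212179871585 - 1007621*√1487/3 ≈ 3.2122e+12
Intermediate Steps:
W(c, a) = -1 + √(-589 + a)/3 (W(c, a) = -1 + √(a - 589)/3 = -1 + √(-589 + a)/3)
(W(-216, 2076) - 3187884)*(1262022 - 2269643) = ((-1 + √(-589 + 2076)/3) - 3187884)*(1262022 - 2269643) = ((-1 + √1487/3) - 3187884)*(-1007621) = (-3187885 + √1487/3)*(-1007621) = 3212179871585 - 1007621*√1487/3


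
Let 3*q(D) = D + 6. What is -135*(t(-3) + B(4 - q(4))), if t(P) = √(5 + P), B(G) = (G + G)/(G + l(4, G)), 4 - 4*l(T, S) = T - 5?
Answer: -2160/23 - 135*√2 ≈ -284.83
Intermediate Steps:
l(T, S) = 9/4 - T/4 (l(T, S) = 1 - (T - 5)/4 = 1 - (-5 + T)/4 = 1 + (5/4 - T/4) = 9/4 - T/4)
q(D) = 2 + D/3 (q(D) = (D + 6)/3 = (6 + D)/3 = 2 + D/3)
B(G) = 2*G/(5/4 + G) (B(G) = (G + G)/(G + (9/4 - ¼*4)) = (2*G)/(G + (9/4 - 1)) = (2*G)/(G + 5/4) = (2*G)/(5/4 + G) = 2*G/(5/4 + G))
-135*(t(-3) + B(4 - q(4))) = -135*(√(5 - 3) + 8*(4 - (2 + (⅓)*4))/(5 + 4*(4 - (2 + (⅓)*4)))) = -135*(√2 + 8*(4 - (2 + 4/3))/(5 + 4*(4 - (2 + 4/3)))) = -135*(√2 + 8*(4 - 1*10/3)/(5 + 4*(4 - 1*10/3))) = -135*(√2 + 8*(4 - 10/3)/(5 + 4*(4 - 10/3))) = -135*(√2 + 8*(⅔)/(5 + 4*(⅔))) = -135*(√2 + 8*(⅔)/(5 + 8/3)) = -135*(√2 + 8*(⅔)/(23/3)) = -135*(√2 + 8*(⅔)*(3/23)) = -135*(√2 + 16/23) = -135*(16/23 + √2) = -2160/23 - 135*√2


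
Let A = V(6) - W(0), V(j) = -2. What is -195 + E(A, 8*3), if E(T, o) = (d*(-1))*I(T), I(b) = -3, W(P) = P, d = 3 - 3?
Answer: -195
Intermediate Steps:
d = 0
A = -2 (A = -2 - 1*0 = -2 + 0 = -2)
E(T, o) = 0 (E(T, o) = (0*(-1))*(-3) = 0*(-3) = 0)
-195 + E(A, 8*3) = -195 + 0 = -195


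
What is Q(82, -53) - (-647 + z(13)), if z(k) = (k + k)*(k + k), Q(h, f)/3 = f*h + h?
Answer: -12821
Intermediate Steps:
Q(h, f) = 3*h + 3*f*h (Q(h, f) = 3*(f*h + h) = 3*(h + f*h) = 3*h + 3*f*h)
z(k) = 4*k² (z(k) = (2*k)*(2*k) = 4*k²)
Q(82, -53) - (-647 + z(13)) = 3*82*(1 - 53) - (-647 + 4*13²) = 3*82*(-52) - (-647 + 4*169) = -12792 - (-647 + 676) = -12792 - 1*29 = -12792 - 29 = -12821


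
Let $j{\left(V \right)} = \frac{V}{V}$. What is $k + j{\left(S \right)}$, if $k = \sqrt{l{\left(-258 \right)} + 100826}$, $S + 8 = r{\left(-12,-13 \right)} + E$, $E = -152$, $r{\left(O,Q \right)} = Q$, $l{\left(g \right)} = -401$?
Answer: $1 + 5 \sqrt{4017} \approx 317.9$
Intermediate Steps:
$S = -173$ ($S = -8 - 165 = -173$)
$k = 5 \sqrt{4017}$ ($k = \sqrt{-401 + 100826} = \sqrt{100425} = 5 \sqrt{4017} \approx 316.9$)
$j{\left(V \right)} = 1$
$k + j{\left(S \right)} = 5 \sqrt{4017} + 1 = 1 + 5 \sqrt{4017}$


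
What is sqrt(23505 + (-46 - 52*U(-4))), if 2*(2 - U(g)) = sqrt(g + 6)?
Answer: sqrt(23355 + 26*sqrt(2)) ≈ 152.94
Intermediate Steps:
U(g) = 2 - sqrt(6 + g)/2 (U(g) = 2 - sqrt(g + 6)/2 = 2 - sqrt(6 + g)/2)
sqrt(23505 + (-46 - 52*U(-4))) = sqrt(23505 + (-46 - 52*(2 - sqrt(6 - 4)/2))) = sqrt(23505 + (-46 - 52*(2 - sqrt(2)/2))) = sqrt(23505 + (-46 + (-104 + 26*sqrt(2)))) = sqrt(23505 + (-150 + 26*sqrt(2))) = sqrt(23355 + 26*sqrt(2))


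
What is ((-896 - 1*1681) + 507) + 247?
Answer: -1823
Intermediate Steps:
((-896 - 1*1681) + 507) + 247 = ((-896 - 1681) + 507) + 247 = (-2577 + 507) + 247 = -2070 + 247 = -1823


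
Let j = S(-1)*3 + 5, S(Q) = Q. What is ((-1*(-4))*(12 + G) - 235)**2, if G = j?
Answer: 32041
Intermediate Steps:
j = 2 (j = -1*3 + 5 = -3 + 5 = 2)
G = 2
((-1*(-4))*(12 + G) - 235)**2 = ((-1*(-4))*(12 + 2) - 235)**2 = (4*14 - 235)**2 = (56 - 235)**2 = (-179)**2 = 32041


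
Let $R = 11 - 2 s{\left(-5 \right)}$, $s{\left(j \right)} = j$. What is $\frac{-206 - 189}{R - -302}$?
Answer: $- \frac{395}{323} \approx -1.2229$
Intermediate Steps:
$R = 21$ ($R = 11 - -10 = 11 + 10 = 21$)
$\frac{-206 - 189}{R - -302} = \frac{-206 - 189}{21 - -302} = - \frac{395}{21 + 302} = - \frac{395}{323}$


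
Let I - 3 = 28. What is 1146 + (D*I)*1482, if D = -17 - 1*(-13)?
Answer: -182622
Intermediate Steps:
I = 31 (I = 3 + 28 = 31)
D = -4 (D = -17 + 13 = -4)
1146 + (D*I)*1482 = 1146 - 4*31*1482 = 1146 - 124*1482 = 1146 - 183768 = -182622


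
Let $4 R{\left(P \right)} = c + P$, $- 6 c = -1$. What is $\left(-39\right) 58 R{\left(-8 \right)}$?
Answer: $\frac{17719}{4} \approx 4429.8$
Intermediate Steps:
$c = \frac{1}{6}$ ($c = \left(- \frac{1}{6}\right) \left(-1\right) = \frac{1}{6} \approx 0.16667$)
$R{\left(P \right)} = \frac{1}{24} + \frac{P}{4}$ ($R{\left(P \right)} = \frac{\frac{1}{6} + P}{4} = \frac{1}{24} + \frac{P}{4}$)
$\left(-39\right) 58 R{\left(-8 \right)} = \left(-39\right) 58 \left(\frac{1}{24} + \frac{1}{4} \left(-8\right)\right) = - 2262 \left(\frac{1}{24} - 2\right) = \left(-2262\right) \left(- \frac{47}{24}\right) = \frac{17719}{4}$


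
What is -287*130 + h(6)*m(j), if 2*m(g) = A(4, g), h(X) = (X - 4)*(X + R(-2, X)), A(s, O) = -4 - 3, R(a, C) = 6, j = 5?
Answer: -37394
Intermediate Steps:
A(s, O) = -7
h(X) = (-4 + X)*(6 + X) (h(X) = (X - 4)*(X + 6) = (-4 + X)*(6 + X))
m(g) = -7/2 (m(g) = (½)*(-7) = -7/2)
-287*130 + h(6)*m(j) = -287*130 + (-24 + 6² + 2*6)*(-7/2) = -37310 + (-24 + 36 + 12)*(-7/2) = -37310 + 24*(-7/2) = -37310 - 84 = -37394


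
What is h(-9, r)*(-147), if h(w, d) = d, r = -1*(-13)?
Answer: -1911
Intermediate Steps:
r = 13
h(-9, r)*(-147) = 13*(-147) = -1911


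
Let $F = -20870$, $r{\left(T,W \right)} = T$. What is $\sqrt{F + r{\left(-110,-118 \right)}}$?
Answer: $2 i \sqrt{5245} \approx 144.84 i$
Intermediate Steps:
$\sqrt{F + r{\left(-110,-118 \right)}} = \sqrt{-20870 - 110} = \sqrt{-20980} = 2 i \sqrt{5245}$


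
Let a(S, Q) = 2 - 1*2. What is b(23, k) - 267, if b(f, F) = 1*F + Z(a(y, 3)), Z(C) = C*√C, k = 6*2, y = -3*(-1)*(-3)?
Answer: -255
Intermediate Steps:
y = -9 (y = 3*(-3) = -9)
k = 12
a(S, Q) = 0 (a(S, Q) = 2 - 2 = 0)
Z(C) = C^(3/2)
b(f, F) = F (b(f, F) = 1*F + 0^(3/2) = F + 0 = F)
b(23, k) - 267 = 12 - 267 = -255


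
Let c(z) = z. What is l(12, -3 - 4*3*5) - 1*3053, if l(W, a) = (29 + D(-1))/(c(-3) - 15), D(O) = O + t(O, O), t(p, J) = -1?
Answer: -6109/2 ≈ -3054.5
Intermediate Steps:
D(O) = -1 + O (D(O) = O - 1 = -1 + O)
l(W, a) = -3/2 (l(W, a) = (29 + (-1 - 1))/(-3 - 15) = (29 - 2)/(-18) = 27*(-1/18) = -3/2)
l(12, -3 - 4*3*5) - 1*3053 = -3/2 - 1*3053 = -3/2 - 3053 = -6109/2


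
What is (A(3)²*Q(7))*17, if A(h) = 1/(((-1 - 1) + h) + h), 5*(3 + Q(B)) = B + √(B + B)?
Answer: -17/10 + 17*√14/80 ≈ -0.90490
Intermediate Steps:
Q(B) = -3 + B/5 + √2*√B/5 (Q(B) = -3 + (B + √(B + B))/5 = -3 + (B + √(2*B))/5 = -3 + (B + √2*√B)/5 = -3 + (B/5 + √2*√B/5) = -3 + B/5 + √2*√B/5)
A(h) = 1/(-2 + 2*h) (A(h) = 1/((-2 + h) + h) = 1/(-2 + 2*h))
(A(3)²*Q(7))*17 = ((1/(2*(-1 + 3)))²*(-3 + (⅕)*7 + √2*√7/5))*17 = (((½)/2)²*(-3 + 7/5 + √14/5))*17 = (((½)*(½))²*(-8/5 + √14/5))*17 = ((¼)²*(-8/5 + √14/5))*17 = ((-8/5 + √14/5)/16)*17 = (-⅒ + √14/80)*17 = -17/10 + 17*√14/80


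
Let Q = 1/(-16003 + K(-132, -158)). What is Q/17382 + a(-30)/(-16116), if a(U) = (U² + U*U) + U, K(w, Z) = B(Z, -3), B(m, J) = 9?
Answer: -41006138273/373364351844 ≈ -0.10983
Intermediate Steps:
K(w, Z) = 9
Q = -1/15994 (Q = 1/(-16003 + 9) = 1/(-15994) = -1/15994 ≈ -6.2523e-5)
a(U) = U + 2*U² (a(U) = (U² + U²) + U = 2*U² + U = U + 2*U²)
Q/17382 + a(-30)/(-16116) = -1/15994/17382 - 30*(1 + 2*(-30))/(-16116) = -1/15994*1/17382 - 30*(1 - 60)*(-1/16116) = -1/278007708 - 30*(-59)*(-1/16116) = -1/278007708 + 1770*(-1/16116) = -1/278007708 - 295/2686 = -41006138273/373364351844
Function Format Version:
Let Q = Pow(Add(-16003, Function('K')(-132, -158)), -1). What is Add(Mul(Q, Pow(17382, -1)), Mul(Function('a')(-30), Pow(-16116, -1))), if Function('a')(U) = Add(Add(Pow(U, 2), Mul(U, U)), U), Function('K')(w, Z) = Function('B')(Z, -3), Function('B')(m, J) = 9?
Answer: Rational(-41006138273, 373364351844) ≈ -0.10983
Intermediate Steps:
Function('K')(w, Z) = 9
Q = Rational(-1, 15994) (Q = Pow(Add(-16003, 9), -1) = Pow(-15994, -1) = Rational(-1, 15994) ≈ -6.2523e-5)
Function('a')(U) = Add(U, Mul(2, Pow(U, 2))) (Function('a')(U) = Add(Add(Pow(U, 2), Pow(U, 2)), U) = Add(Mul(2, Pow(U, 2)), U) = Add(U, Mul(2, Pow(U, 2))))
Add(Mul(Q, Pow(17382, -1)), Mul(Function('a')(-30), Pow(-16116, -1))) = Add(Mul(Rational(-1, 15994), Pow(17382, -1)), Mul(Mul(-30, Add(1, Mul(2, -30))), Pow(-16116, -1))) = Add(Mul(Rational(-1, 15994), Rational(1, 17382)), Mul(Mul(-30, Add(1, -60)), Rational(-1, 16116))) = Add(Rational(-1, 278007708), Mul(Mul(-30, -59), Rational(-1, 16116))) = Add(Rational(-1, 278007708), Mul(1770, Rational(-1, 16116))) = Add(Rational(-1, 278007708), Rational(-295, 2686)) = Rational(-41006138273, 373364351844)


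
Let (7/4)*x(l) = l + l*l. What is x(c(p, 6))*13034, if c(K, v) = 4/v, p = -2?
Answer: 74480/9 ≈ 8275.6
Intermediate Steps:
x(l) = 4*l/7 + 4*l²/7 (x(l) = 4*(l + l*l)/7 = 4*(l + l²)/7 = 4*l/7 + 4*l²/7)
x(c(p, 6))*13034 = (4*(4/6)*(1 + 4/6)/7)*13034 = (4*(4*(⅙))*(1 + 4*(⅙))/7)*13034 = ((4/7)*(⅔)*(1 + ⅔))*13034 = ((4/7)*(⅔)*(5/3))*13034 = (40/63)*13034 = 74480/9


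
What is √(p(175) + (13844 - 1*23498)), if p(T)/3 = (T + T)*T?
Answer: 12*√1209 ≈ 417.25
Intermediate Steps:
p(T) = 6*T² (p(T) = 3*((T + T)*T) = 3*((2*T)*T) = 3*(2*T²) = 6*T²)
√(p(175) + (13844 - 1*23498)) = √(6*175² + (13844 - 1*23498)) = √(6*30625 + (13844 - 23498)) = √(183750 - 9654) = √174096 = 12*√1209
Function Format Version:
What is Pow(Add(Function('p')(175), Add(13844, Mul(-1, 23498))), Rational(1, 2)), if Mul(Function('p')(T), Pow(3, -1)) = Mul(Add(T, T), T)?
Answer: Mul(12, Pow(1209, Rational(1, 2))) ≈ 417.25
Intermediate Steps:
Function('p')(T) = Mul(6, Pow(T, 2)) (Function('p')(T) = Mul(3, Mul(Add(T, T), T)) = Mul(3, Mul(Mul(2, T), T)) = Mul(3, Mul(2, Pow(T, 2))) = Mul(6, Pow(T, 2)))
Pow(Add(Function('p')(175), Add(13844, Mul(-1, 23498))), Rational(1, 2)) = Pow(Add(Mul(6, Pow(175, 2)), Add(13844, Mul(-1, 23498))), Rational(1, 2)) = Pow(Add(Mul(6, 30625), Add(13844, -23498)), Rational(1, 2)) = Pow(Add(183750, -9654), Rational(1, 2)) = Pow(174096, Rational(1, 2)) = Mul(12, Pow(1209, Rational(1, 2)))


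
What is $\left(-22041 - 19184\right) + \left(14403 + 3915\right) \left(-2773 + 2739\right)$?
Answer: $-664037$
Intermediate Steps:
$\left(-22041 - 19184\right) + \left(14403 + 3915\right) \left(-2773 + 2739\right) = -41225 + 18318 \left(-34\right) = -41225 - 622812 = -664037$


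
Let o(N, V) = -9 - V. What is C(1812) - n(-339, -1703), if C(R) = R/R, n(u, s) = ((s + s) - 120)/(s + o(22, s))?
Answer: -3517/9 ≈ -390.78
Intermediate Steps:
n(u, s) = 40/3 - 2*s/9 (n(u, s) = ((s + s) - 120)/(s + (-9 - s)) = (2*s - 120)/(-9) = (-120 + 2*s)*(-⅑) = 40/3 - 2*s/9)
C(R) = 1
C(1812) - n(-339, -1703) = 1 - (40/3 - 2/9*(-1703)) = 1 - (40/3 + 3406/9) = 1 - 1*3526/9 = 1 - 3526/9 = -3517/9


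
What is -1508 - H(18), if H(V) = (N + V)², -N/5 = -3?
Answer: -2597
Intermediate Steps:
N = 15 (N = -5*(-3) = 15)
H(V) = (15 + V)²
-1508 - H(18) = -1508 - (15 + 18)² = -1508 - 1*33² = -1508 - 1*1089 = -1508 - 1089 = -2597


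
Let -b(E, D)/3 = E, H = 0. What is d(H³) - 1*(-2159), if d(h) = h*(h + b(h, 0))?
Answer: 2159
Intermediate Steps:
b(E, D) = -3*E
d(h) = -2*h² (d(h) = h*(h - 3*h) = h*(-2*h) = -2*h²)
d(H³) - 1*(-2159) = -2*(0³)² - 1*(-2159) = -2*0² + 2159 = -2*0 + 2159 = 0 + 2159 = 2159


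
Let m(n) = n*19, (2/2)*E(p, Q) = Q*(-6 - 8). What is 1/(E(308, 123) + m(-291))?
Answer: -1/7251 ≈ -0.00013791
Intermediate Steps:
E(p, Q) = -14*Q (E(p, Q) = Q*(-6 - 8) = Q*(-14) = -14*Q)
m(n) = 19*n
1/(E(308, 123) + m(-291)) = 1/(-14*123 + 19*(-291)) = 1/(-1722 - 5529) = 1/(-7251) = -1/7251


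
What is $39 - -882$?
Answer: $921$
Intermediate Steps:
$39 - -882 = 39 + 882 = 921$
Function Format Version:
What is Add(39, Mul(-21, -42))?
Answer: 921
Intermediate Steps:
Add(39, Mul(-21, -42)) = Add(39, 882) = 921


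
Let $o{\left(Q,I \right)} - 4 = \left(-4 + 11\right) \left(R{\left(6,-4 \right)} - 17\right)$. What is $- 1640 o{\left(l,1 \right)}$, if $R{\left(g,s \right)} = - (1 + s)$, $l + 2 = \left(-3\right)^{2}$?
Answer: $154160$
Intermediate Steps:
$l = 7$ ($l = -2 + \left(-3\right)^{2} = -2 + 9 = 7$)
$R{\left(g,s \right)} = -1 - s$
$o{\left(Q,I \right)} = -94$ ($o{\left(Q,I \right)} = 4 + \left(-4 + 11\right) \left(\left(-1 - -4\right) - 17\right) = 4 + 7 \left(\left(-1 + 4\right) - 17\right) = 4 + 7 \left(3 - 17\right) = 4 + 7 \left(-14\right) = 4 - 98 = -94$)
$- 1640 o{\left(l,1 \right)} = \left(-1640\right) \left(-94\right) = 154160$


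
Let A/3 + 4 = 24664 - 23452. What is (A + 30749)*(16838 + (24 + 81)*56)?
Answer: 780885814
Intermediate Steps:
A = 3624 (A = -12 + 3*(24664 - 23452) = -12 + 3*1212 = -12 + 3636 = 3624)
(A + 30749)*(16838 + (24 + 81)*56) = (3624 + 30749)*(16838 + (24 + 81)*56) = 34373*(16838 + 105*56) = 34373*(16838 + 5880) = 34373*22718 = 780885814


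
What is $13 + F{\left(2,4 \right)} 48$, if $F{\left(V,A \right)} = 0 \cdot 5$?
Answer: $13$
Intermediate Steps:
$F{\left(V,A \right)} = 0$
$13 + F{\left(2,4 \right)} 48 = 13 + 0 \cdot 48 = 13 + 0 = 13$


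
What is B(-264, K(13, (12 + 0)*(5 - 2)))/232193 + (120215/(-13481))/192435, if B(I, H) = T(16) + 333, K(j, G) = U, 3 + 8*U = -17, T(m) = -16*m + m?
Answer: 3282292744/9267059234667 ≈ 0.00035419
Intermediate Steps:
T(m) = -15*m
U = -5/2 (U = -3/8 + (⅛)*(-17) = -3/8 - 17/8 = -5/2 ≈ -2.5000)
K(j, G) = -5/2
B(I, H) = 93 (B(I, H) = -15*16 + 333 = -240 + 333 = 93)
B(-264, K(13, (12 + 0)*(5 - 2)))/232193 + (120215/(-13481))/192435 = 93/232193 + (120215/(-13481))/192435 = 93*(1/232193) + (120215*(-1/13481))*(1/192435) = 93/232193 - 120215/13481*1/192435 = 93/232193 - 24043/518843247 = 3282292744/9267059234667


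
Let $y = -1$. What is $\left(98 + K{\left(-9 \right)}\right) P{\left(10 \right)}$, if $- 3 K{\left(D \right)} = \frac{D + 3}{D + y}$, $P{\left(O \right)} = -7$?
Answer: $- \frac{3423}{5} \approx -684.6$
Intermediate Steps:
$K{\left(D \right)} = - \frac{3 + D}{3 \left(-1 + D\right)}$ ($K{\left(D \right)} = - \frac{\left(D + 3\right) \frac{1}{D - 1}}{3} = - \frac{\left(3 + D\right) \frac{1}{-1 + D}}{3} = - \frac{\frac{1}{-1 + D} \left(3 + D\right)}{3} = - \frac{3 + D}{3 \left(-1 + D\right)}$)
$\left(98 + K{\left(-9 \right)}\right) P{\left(10 \right)} = \left(98 + \frac{-3 - -9}{3 \left(-1 - 9\right)}\right) \left(-7\right) = \left(98 + \frac{-3 + 9}{3 \left(-10\right)}\right) \left(-7\right) = \left(98 + \frac{1}{3} \left(- \frac{1}{10}\right) 6\right) \left(-7\right) = \left(98 - \frac{1}{5}\right) \left(-7\right) = \frac{489}{5} \left(-7\right) = - \frac{3423}{5}$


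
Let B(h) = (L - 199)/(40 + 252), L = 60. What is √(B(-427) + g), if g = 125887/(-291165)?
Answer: I*√1641547083837255/42510090 ≈ 0.95309*I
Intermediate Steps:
g = -125887/291165 (g = 125887*(-1/291165) = -125887/291165 ≈ -0.43236)
B(h) = -139/292 (B(h) = (60 - 199)/(40 + 252) = -139/292)
√(B(-427) + g) = √(-139/292 - 125887/291165) = √(-77230939/85020180) = I*√1641547083837255/42510090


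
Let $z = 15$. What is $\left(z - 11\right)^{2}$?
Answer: $16$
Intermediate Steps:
$\left(z - 11\right)^{2} = \left(15 - 11\right)^{2} = 4^{2} = 16$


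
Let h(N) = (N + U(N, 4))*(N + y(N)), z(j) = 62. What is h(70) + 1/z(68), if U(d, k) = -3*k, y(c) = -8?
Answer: 222953/62 ≈ 3596.0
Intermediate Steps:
h(N) = (-12 + N)*(-8 + N) (h(N) = (N - 3*4)*(N - 8) = (N - 12)*(-8 + N) = (-12 + N)*(-8 + N))
h(70) + 1/z(68) = (96 + 70² - 20*70) + 1/62 = (96 + 4900 - 1400) + 1/62 = 3596 + 1/62 = 222953/62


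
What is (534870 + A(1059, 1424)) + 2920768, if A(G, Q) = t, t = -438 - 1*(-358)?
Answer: 3455558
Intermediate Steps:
t = -80 (t = -438 + 358 = -80)
A(G, Q) = -80
(534870 + A(1059, 1424)) + 2920768 = (534870 - 80) + 2920768 = 534790 + 2920768 = 3455558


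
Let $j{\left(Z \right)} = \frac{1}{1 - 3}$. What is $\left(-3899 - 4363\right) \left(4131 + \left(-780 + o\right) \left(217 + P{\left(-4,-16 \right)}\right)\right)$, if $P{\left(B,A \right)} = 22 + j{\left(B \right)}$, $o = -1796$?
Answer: $5041844190$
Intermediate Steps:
$j{\left(Z \right)} = - \frac{1}{2}$ ($j{\left(Z \right)} = \frac{1}{-2} = - \frac{1}{2}$)
$P{\left(B,A \right)} = \frac{43}{2}$ ($P{\left(B,A \right)} = 22 - \frac{1}{2} = \frac{43}{2}$)
$\left(-3899 - 4363\right) \left(4131 + \left(-780 + o\right) \left(217 + P{\left(-4,-16 \right)}\right)\right) = \left(-3899 - 4363\right) \left(4131 + \left(-780 - 1796\right) \left(217 + \frac{43}{2}\right)\right) = - 8262 \left(4131 - 614376\right) = \left(-8262\right) \left(-610245\right) = 5041844190$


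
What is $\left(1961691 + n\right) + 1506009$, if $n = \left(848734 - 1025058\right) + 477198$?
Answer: $3768574$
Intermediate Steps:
$n = 300874$ ($n = -176324 + 477198 = 300874$)
$\left(1961691 + n\right) + 1506009 = \left(1961691 + 300874\right) + 1506009 = 2262565 + 1506009 = 3768574$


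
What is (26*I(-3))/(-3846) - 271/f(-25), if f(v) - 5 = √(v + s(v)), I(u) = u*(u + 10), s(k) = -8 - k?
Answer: -865552/21153 + 542*I*√2/33 ≈ -40.919 + 23.227*I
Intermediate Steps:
I(u) = u*(10 + u)
f(v) = 5 + 2*I*√2 (f(v) = 5 + √(v + (-8 - v)) = 5 + √(-8) = 5 + 2*I*√2)
(26*I(-3))/(-3846) - 271/f(-25) = (26*(-3*(10 - 3)))/(-3846) - 271/(5 + 2*I*√2) = (26*(-3*7))*(-1/3846) - 271/(5 + 2*I*√2) = (26*(-21))*(-1/3846) - 271/(5 + 2*I*√2) = -546*(-1/3846) - 271/(5 + 2*I*√2) = 91/641 - 271/(5 + 2*I*√2)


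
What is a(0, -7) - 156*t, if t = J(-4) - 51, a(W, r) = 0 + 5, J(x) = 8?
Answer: 6713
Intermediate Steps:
a(W, r) = 5
t = -43 (t = 8 - 51 = -43)
a(0, -7) - 156*t = 5 - 156*(-43) = 5 + 6708 = 6713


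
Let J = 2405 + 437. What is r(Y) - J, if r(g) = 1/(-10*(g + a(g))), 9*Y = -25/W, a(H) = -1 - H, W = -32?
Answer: -28419/10 ≈ -2841.9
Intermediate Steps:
Y = 25/288 (Y = (-25/(-32))/9 = (-25*(-1/32))/9 = (⅑)*(25/32) = 25/288 ≈ 0.086806)
J = 2842
r(g) = ⅒ (r(g) = 1/(-10*(g + (-1 - g))) = 1/(-10*(-1)) = 1/10 = ⅒)
r(Y) - J = ⅒ - 1*2842 = ⅒ - 2842 = -28419/10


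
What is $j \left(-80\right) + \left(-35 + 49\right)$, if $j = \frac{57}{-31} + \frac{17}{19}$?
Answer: $\frac{52726}{589} \approx 89.518$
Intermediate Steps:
$j = - \frac{556}{589}$ ($j = 57 \left(- \frac{1}{31}\right) + 17 \cdot \frac{1}{19} = - \frac{57}{31} + \frac{17}{19} = - \frac{556}{589} \approx -0.94397$)
$j \left(-80\right) + \left(-35 + 49\right) = \left(- \frac{556}{589}\right) \left(-80\right) + \left(-35 + 49\right) = \frac{44480}{589} + 14 = \frac{52726}{589}$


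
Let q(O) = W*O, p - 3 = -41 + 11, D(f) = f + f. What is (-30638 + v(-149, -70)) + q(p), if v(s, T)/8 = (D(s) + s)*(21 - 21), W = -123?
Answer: -27317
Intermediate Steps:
D(f) = 2*f
p = -27 (p = 3 + (-41 + 11) = 3 - 30 = -27)
q(O) = -123*O
v(s, T) = 0 (v(s, T) = 8*((2*s + s)*(21 - 21)) = 8*((3*s)*0) = 8*0 = 0)
(-30638 + v(-149, -70)) + q(p) = (-30638 + 0) - 123*(-27) = -30638 + 3321 = -27317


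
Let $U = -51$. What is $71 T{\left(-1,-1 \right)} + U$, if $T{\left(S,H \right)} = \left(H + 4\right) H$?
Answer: $-264$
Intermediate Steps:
$T{\left(S,H \right)} = H \left(4 + H\right)$ ($T{\left(S,H \right)} = \left(4 + H\right) H = H \left(4 + H\right)$)
$71 T{\left(-1,-1 \right)} + U = 71 \left(- (4 - 1)\right) - 51 = 71 \left(\left(-1\right) 3\right) - 51 = 71 \left(-3\right) - 51 = -213 - 51 = -264$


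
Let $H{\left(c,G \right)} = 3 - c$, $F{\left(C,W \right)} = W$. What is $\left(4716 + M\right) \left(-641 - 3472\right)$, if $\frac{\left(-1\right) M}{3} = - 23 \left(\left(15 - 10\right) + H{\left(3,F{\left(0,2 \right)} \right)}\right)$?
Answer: $-20815893$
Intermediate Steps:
$M = 345$ ($M = - 3 \left(- 23 \left(\left(15 - 10\right) + \left(3 - 3\right)\right)\right) = - 3 \left(- 23 \left(5 + \left(3 - 3\right)\right)\right) = - 3 \left(- 23 \left(5 + 0\right)\right) = - 3 \left(\left(-23\right) 5\right) = \left(-3\right) \left(-115\right) = 345$)
$\left(4716 + M\right) \left(-641 - 3472\right) = \left(4716 + 345\right) \left(-641 - 3472\right) = 5061 \left(-4113\right) = -20815893$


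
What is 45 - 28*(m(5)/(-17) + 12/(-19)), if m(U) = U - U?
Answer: 1191/19 ≈ 62.684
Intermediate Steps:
m(U) = 0
45 - 28*(m(5)/(-17) + 12/(-19)) = 45 - 28*(0/(-17) + 12/(-19)) = 45 - 28*(0*(-1/17) + 12*(-1/19)) = 45 - 28*(0 - 12/19) = 45 - 28*(-12/19) = 45 + 336/19 = 1191/19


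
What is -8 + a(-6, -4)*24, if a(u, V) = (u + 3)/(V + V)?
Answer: 1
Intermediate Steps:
a(u, V) = (3 + u)/(2*V) (a(u, V) = (3 + u)/((2*V)) = (3 + u)*(1/(2*V)) = (3 + u)/(2*V))
-8 + a(-6, -4)*24 = -8 + ((½)*(3 - 6)/(-4))*24 = -8 + ((½)*(-¼)*(-3))*24 = -8 + (3/8)*24 = -8 + 9 = 1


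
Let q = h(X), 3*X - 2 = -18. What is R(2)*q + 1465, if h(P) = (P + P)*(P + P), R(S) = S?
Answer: 15233/9 ≈ 1692.6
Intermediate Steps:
X = -16/3 (X = 2/3 + (1/3)*(-18) = 2/3 - 6 = -16/3 ≈ -5.3333)
h(P) = 4*P**2 (h(P) = (2*P)*(2*P) = 4*P**2)
q = 1024/9 (q = 4*(-16/3)**2 = 4*(256/9) = 1024/9 ≈ 113.78)
R(2)*q + 1465 = 2*(1024/9) + 1465 = 2048/9 + 1465 = 15233/9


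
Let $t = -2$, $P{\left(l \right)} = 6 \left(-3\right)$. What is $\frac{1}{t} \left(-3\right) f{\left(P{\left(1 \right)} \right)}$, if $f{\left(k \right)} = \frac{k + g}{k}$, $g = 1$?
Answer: $\frac{17}{12} \approx 1.4167$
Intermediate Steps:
$P{\left(l \right)} = -18$
$f{\left(k \right)} = \frac{1 + k}{k}$ ($f{\left(k \right)} = \frac{k + 1}{k} = \frac{1 + k}{k}$)
$\frac{1}{t} \left(-3\right) f{\left(P{\left(1 \right)} \right)} = \frac{1}{-2} \left(-3\right) \frac{1 - 18}{-18} = \left(- \frac{1}{2}\right) \left(-3\right) \left(\left(- \frac{1}{18}\right) \left(-17\right)\right) = \frac{3}{2} \cdot \frac{17}{18} = \frac{17}{12}$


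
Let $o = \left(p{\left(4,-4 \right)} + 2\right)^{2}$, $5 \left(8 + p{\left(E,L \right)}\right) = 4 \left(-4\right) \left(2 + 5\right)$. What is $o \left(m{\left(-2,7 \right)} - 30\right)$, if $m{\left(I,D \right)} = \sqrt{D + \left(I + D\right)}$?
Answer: $- \frac{120984}{5} + \frac{40328 \sqrt{3}}{25} \approx -21403.0$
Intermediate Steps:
$p{\left(E,L \right)} = - \frac{152}{5}$ ($p{\left(E,L \right)} = -8 + \frac{4 \left(-4\right) \left(2 + 5\right)}{5} = -8 + \frac{\left(-16\right) 7}{5} = -8 + \frac{1}{5} \left(-112\right) = -8 - \frac{112}{5} = - \frac{152}{5}$)
$o = \frac{20164}{25}$ ($o = \left(- \frac{152}{5} + 2\right)^{2} = \left(- \frac{142}{5}\right)^{2} = \frac{20164}{25} \approx 806.56$)
$m{\left(I,D \right)} = \sqrt{I + 2 D}$ ($m{\left(I,D \right)} = \sqrt{D + \left(D + I\right)} = \sqrt{I + 2 D}$)
$o \left(m{\left(-2,7 \right)} - 30\right) = \frac{20164 \left(\sqrt{-2 + 2 \cdot 7} - 30\right)}{25} = \frac{20164 \left(\sqrt{-2 + 14} - 30\right)}{25} = \frac{20164 \left(\sqrt{12} - 30\right)}{25} = \frac{20164 \left(2 \sqrt{3} - 30\right)}{25} = \frac{20164 \left(-30 + 2 \sqrt{3}\right)}{25} = - \frac{120984}{5} + \frac{40328 \sqrt{3}}{25}$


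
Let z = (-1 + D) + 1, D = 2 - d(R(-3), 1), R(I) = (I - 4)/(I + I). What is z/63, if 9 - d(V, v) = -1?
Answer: -8/63 ≈ -0.12698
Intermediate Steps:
R(I) = (-4 + I)/(2*I) (R(I) = (-4 + I)/((2*I)) = (-4 + I)*(1/(2*I)) = (-4 + I)/(2*I))
d(V, v) = 10 (d(V, v) = 9 - 1*(-1) = 9 + 1 = 10)
D = -8 (D = 2 - 1*10 = 2 - 10 = -8)
z = -8 (z = (-1 - 8) + 1 = -9 + 1 = -8)
z/63 = -8/63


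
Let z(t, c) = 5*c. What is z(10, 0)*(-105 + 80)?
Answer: 0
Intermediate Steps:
z(10, 0)*(-105 + 80) = (5*0)*(-105 + 80) = 0*(-25) = 0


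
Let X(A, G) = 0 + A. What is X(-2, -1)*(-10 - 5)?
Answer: 30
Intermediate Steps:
X(A, G) = A
X(-2, -1)*(-10 - 5) = -2*(-10 - 5) = -2*(-15) = 30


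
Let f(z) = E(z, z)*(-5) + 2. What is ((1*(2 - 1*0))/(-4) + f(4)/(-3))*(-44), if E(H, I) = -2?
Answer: 198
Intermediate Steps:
f(z) = 12 (f(z) = -2*(-5) + 2 = 10 + 2 = 12)
((1*(2 - 1*0))/(-4) + f(4)/(-3))*(-44) = ((1*(2 - 1*0))/(-4) + 12/(-3))*(-44) = ((1*(2 + 0))*(-1/4) + 12*(-1/3))*(-44) = ((1*2)*(-1/4) - 4)*(-44) = (2*(-1/4) - 4)*(-44) = (-1/2 - 4)*(-44) = -9/2*(-44) = 198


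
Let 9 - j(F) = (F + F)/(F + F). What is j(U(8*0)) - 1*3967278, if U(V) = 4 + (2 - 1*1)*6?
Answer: -3967270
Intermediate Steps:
U(V) = 10 (U(V) = 4 + (2 - 1)*6 = 4 + 1*6 = 4 + 6 = 10)
j(F) = 8 (j(F) = 9 - (F + F)/(F + F) = 9 - 2*F/(2*F) = 9 - 2*F*1/(2*F) = 9 - 1*1 = 9 - 1 = 8)
j(U(8*0)) - 1*3967278 = 8 - 1*3967278 = 8 - 3967278 = -3967270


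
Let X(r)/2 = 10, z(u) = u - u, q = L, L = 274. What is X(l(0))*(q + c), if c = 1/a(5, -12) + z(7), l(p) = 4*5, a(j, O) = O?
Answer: 16435/3 ≈ 5478.3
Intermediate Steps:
l(p) = 20
q = 274
z(u) = 0
X(r) = 20 (X(r) = 2*10 = 20)
c = -1/12 (c = 1/(-12) + 0 = -1/12 + 0 = -1/12 ≈ -0.083333)
X(l(0))*(q + c) = 20*(274 - 1/12) = 20*(3287/12) = 16435/3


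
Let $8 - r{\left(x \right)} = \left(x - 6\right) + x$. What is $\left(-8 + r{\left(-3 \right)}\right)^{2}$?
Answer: $144$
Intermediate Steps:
$r{\left(x \right)} = 14 - 2 x$ ($r{\left(x \right)} = 8 - \left(\left(x - 6\right) + x\right) = 8 - \left(\left(-6 + x\right) + x\right) = 8 - \left(-6 + 2 x\right) = 14 - 2 x$)
$\left(-8 + r{\left(-3 \right)}\right)^{2} = \left(-8 + \left(14 - -6\right)\right)^{2} = \left(-8 + \left(14 + 6\right)\right)^{2} = \left(-8 + 20\right)^{2} = 12^{2} = 144$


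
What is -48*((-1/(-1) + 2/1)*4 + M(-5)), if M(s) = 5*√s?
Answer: -576 - 240*I*√5 ≈ -576.0 - 536.66*I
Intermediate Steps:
-48*((-1/(-1) + 2/1)*4 + M(-5)) = -48*((-1/(-1) + 2/1)*4 + 5*√(-5)) = -48*((-1*(-1) + 2*1)*4 + 5*(I*√5)) = -48*((1 + 2)*4 + 5*I*√5) = -48*(3*4 + 5*I*√5) = -48*(12 + 5*I*√5) = -576 - 240*I*√5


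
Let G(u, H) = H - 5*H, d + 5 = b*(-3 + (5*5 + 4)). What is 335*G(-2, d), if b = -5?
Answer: 180900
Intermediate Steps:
d = -135 (d = -5 - 5*(-3 + (5*5 + 4)) = -5 - 5*(-3 + (25 + 4)) = -5 - 5*(-3 + 29) = -5 - 5*26 = -5 - 130 = -135)
G(u, H) = -4*H
335*G(-2, d) = 335*(-4*(-135)) = 335*540 = 180900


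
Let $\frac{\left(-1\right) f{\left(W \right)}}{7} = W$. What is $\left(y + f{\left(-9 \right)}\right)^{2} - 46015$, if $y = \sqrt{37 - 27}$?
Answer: $-42036 + 126 \sqrt{10} \approx -41638.0$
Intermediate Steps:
$f{\left(W \right)} = - 7 W$
$y = \sqrt{10} \approx 3.1623$
$\left(y + f{\left(-9 \right)}\right)^{2} - 46015 = \left(\sqrt{10} - -63\right)^{2} - 46015 = \left(\sqrt{10} + 63\right)^{2} - 46015 = \left(63 + \sqrt{10}\right)^{2} - 46015 = -46015 + \left(63 + \sqrt{10}\right)^{2}$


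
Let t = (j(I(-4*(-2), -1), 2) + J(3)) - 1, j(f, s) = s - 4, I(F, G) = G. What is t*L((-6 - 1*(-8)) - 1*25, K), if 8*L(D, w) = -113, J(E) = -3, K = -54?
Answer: 339/4 ≈ 84.750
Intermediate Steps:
j(f, s) = -4 + s
L(D, w) = -113/8 (L(D, w) = (1/8)*(-113) = -113/8)
t = -6 (t = ((-4 + 2) - 3) - 1 = (-2 - 3) - 1 = -5 - 1 = -6)
t*L((-6 - 1*(-8)) - 1*25, K) = -6*(-113/8) = 339/4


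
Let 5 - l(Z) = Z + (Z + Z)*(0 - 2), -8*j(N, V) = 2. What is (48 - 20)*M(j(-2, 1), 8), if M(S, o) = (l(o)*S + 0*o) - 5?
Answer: -343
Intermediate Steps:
j(N, V) = -¼ (j(N, V) = -⅛*2 = -¼)
l(Z) = 5 + 3*Z (l(Z) = 5 - (Z + (Z + Z)*(0 - 2)) = 5 - (Z + (2*Z)*(-2)) = 5 - (Z - 4*Z) = 5 - (-3)*Z = 5 + 3*Z)
M(S, o) = -5 + S*(5 + 3*o) (M(S, o) = ((5 + 3*o)*S + 0*o) - 5 = (S*(5 + 3*o) + 0) - 5 = S*(5 + 3*o) - 5 = -5 + S*(5 + 3*o))
(48 - 20)*M(j(-2, 1), 8) = (48 - 20)*(-5 - (5 + 3*8)/4) = 28*(-5 - (5 + 24)/4) = 28*(-5 - ¼*29) = 28*(-5 - 29/4) = 28*(-49/4) = -343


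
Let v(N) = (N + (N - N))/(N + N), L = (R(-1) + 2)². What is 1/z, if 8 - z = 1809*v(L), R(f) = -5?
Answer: -2/1793 ≈ -0.0011154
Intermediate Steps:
L = 9 (L = (-5 + 2)² = (-3)² = 9)
v(N) = ½ (v(N) = (N + 0)/((2*N)) = N*(1/(2*N)) = ½)
z = -1793/2 (z = 8 - 1809/2 = -1793/2 ≈ -896.50)
1/z = 1/(-1793/2) = -2/1793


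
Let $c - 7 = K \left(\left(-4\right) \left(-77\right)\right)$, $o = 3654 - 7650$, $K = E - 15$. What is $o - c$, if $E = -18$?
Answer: $6161$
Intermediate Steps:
$K = -33$ ($K = -18 - 15 = -33$)
$o = -3996$
$c = -10157$ ($c = 7 - 33 \left(\left(-4\right) \left(-77\right)\right) = 7 - 10164 = -10157$)
$o - c = -3996 - -10157 = -3996 + 10157 = 6161$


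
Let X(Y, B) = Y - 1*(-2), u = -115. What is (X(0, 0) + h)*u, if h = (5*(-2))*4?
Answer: 4370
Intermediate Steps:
X(Y, B) = 2 + Y (X(Y, B) = Y + 2 = 2 + Y)
h = -40 (h = -10*4 = -40)
(X(0, 0) + h)*u = ((2 + 0) - 40)*(-115) = (2 - 40)*(-115) = -38*(-115) = 4370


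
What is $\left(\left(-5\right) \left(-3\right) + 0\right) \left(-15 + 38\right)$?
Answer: $345$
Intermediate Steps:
$\left(\left(-5\right) \left(-3\right) + 0\right) \left(-15 + 38\right) = \left(15 + 0\right) 23 = 15 \cdot 23 = 345$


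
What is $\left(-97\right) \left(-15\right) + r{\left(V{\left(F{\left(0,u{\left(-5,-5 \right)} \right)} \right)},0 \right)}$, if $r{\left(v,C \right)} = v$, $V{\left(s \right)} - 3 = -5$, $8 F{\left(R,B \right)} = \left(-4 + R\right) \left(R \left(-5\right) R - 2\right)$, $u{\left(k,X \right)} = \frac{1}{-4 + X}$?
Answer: $1453$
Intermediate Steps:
$F{\left(R,B \right)} = \frac{\left(-4 + R\right) \left(-2 - 5 R^{2}\right)}{8}$ ($F{\left(R,B \right)} = \frac{\left(-4 + R\right) \left(R \left(-5\right) R - 2\right)}{8} = \frac{\left(-4 + R\right) \left(- 5 R R - 2\right)}{8} = \frac{\left(-4 + R\right) \left(- 5 R^{2} - 2\right)}{8} = \frac{\left(-4 + R\right) \left(-2 - 5 R^{2}\right)}{8}$)
$V{\left(s \right)} = -2$ ($V{\left(s \right)} = 3 - 5 = -2$)
$\left(-97\right) \left(-15\right) + r{\left(V{\left(F{\left(0,u{\left(-5,-5 \right)} \right)} \right)},0 \right)} = \left(-97\right) \left(-15\right) - 2 = 1455 - 2 = 1453$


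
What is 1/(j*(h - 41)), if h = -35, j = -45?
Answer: 1/3420 ≈ 0.00029240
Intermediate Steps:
1/(j*(h - 41)) = 1/(-45*(-35 - 41)) = 1/(-45*(-76)) = 1/3420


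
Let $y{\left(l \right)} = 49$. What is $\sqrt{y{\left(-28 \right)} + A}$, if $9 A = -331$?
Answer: $\frac{\sqrt{110}}{3} \approx 3.496$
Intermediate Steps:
$A = - \frac{331}{9}$ ($A = \frac{1}{9} \left(-331\right) = - \frac{331}{9} \approx -36.778$)
$\sqrt{y{\left(-28 \right)} + A} = \sqrt{49 - \frac{331}{9}} = \sqrt{\frac{110}{9}} = \frac{\sqrt{110}}{3}$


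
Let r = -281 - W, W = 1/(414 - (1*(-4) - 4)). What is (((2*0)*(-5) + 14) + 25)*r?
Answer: -4624737/422 ≈ -10959.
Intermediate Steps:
W = 1/422 (W = 1/(414 - (-4 - 4)) = 1/(414 - 1*(-8)) = 1/(414 + 8) = 1/422 ≈ 0.0023697)
r = -118583/422 (r = -281 - 1*1/422 = -281 - 1/422 = -118583/422 ≈ -281.00)
(((2*0)*(-5) + 14) + 25)*r = (((2*0)*(-5) + 14) + 25)*(-118583/422) = ((0*(-5) + 14) + 25)*(-118583/422) = ((0 + 14) + 25)*(-118583/422) = (14 + 25)*(-118583/422) = 39*(-118583/422) = -4624737/422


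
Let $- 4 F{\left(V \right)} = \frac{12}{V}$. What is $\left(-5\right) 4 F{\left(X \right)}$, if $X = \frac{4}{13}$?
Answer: $195$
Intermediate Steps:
$X = \frac{4}{13}$ ($X = 4 \cdot \frac{1}{13} = \frac{4}{13} \approx 0.30769$)
$F{\left(V \right)} = - \frac{3}{V}$ ($F{\left(V \right)} = - \frac{12 \frac{1}{V}}{4} = - \frac{3}{V}$)
$\left(-5\right) 4 F{\left(X \right)} = \left(-5\right) 4 \left(- \frac{3}{\frac{4}{13}}\right) = - 20 \left(\left(-3\right) \frac{13}{4}\right) = \left(-20\right) \left(- \frac{39}{4}\right) = 195$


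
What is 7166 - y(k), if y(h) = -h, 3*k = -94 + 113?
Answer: 21517/3 ≈ 7172.3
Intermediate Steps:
k = 19/3 (k = (-94 + 113)/3 = (⅓)*19 = 19/3 ≈ 6.3333)
7166 - y(k) = 7166 - (-1)*19/3 = 7166 - 1*(-19/3) = 7166 + 19/3 = 21517/3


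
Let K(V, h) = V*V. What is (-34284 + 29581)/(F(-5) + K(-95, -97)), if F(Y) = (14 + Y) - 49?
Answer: -4703/8985 ≈ -0.52343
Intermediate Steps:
K(V, h) = V²
F(Y) = -35 + Y
(-34284 + 29581)/(F(-5) + K(-95, -97)) = (-34284 + 29581)/((-35 - 5) + (-95)²) = -4703/(-40 + 9025) = -4703/8985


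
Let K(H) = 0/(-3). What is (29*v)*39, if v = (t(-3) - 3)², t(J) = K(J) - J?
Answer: 0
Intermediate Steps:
K(H) = 0 (K(H) = 0*(-⅓) = 0)
t(J) = -J (t(J) = 0 - J = -J)
v = 0 (v = (-1*(-3) - 3)² = (3 - 3)² = 0² = 0)
(29*v)*39 = (29*0)*39 = 0*39 = 0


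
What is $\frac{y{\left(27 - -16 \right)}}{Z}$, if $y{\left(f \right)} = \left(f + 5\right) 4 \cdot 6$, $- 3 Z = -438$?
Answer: $\frac{576}{73} \approx 7.8904$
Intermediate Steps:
$Z = 146$ ($Z = \left(- \frac{1}{3}\right) \left(-438\right) = 146$)
$y{\left(f \right)} = 120 + 24 f$ ($y{\left(f \right)} = \left(5 + f\right) 4 \cdot 6 = \left(20 + 4 f\right) 6 = 120 + 24 f$)
$\frac{y{\left(27 - -16 \right)}}{Z} = \frac{120 + 24 \left(27 - -16\right)}{146} = \left(120 + 24 \left(27 + 16\right)\right) \frac{1}{146} = \left(120 + 24 \cdot 43\right) \frac{1}{146} = \left(120 + 1032\right) \frac{1}{146} = 1152 \cdot \frac{1}{146} = \frac{576}{73}$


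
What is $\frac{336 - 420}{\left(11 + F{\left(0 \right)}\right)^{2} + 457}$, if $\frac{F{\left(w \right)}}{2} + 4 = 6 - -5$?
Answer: $- \frac{42}{541} \approx -0.077634$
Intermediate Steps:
$F{\left(w \right)} = 14$ ($F{\left(w \right)} = -8 + 2 \left(6 - -5\right) = -8 + 2 \left(6 + 5\right) = -8 + 2 \cdot 11 = -8 + 22 = 14$)
$\frac{336 - 420}{\left(11 + F{\left(0 \right)}\right)^{2} + 457} = \frac{336 - 420}{\left(11 + 14\right)^{2} + 457} = - \frac{84}{25^{2} + 457} = - \frac{84}{625 + 457} = - \frac{84}{1082} = \left(-84\right) \frac{1}{1082} = - \frac{42}{541}$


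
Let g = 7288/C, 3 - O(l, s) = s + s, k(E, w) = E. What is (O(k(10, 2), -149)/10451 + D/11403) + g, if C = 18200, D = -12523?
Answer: -3701475383/5533020675 ≈ -0.66898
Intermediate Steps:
O(l, s) = 3 - 2*s (O(l, s) = 3 - (s + s) = 3 - 2*s)
g = 911/2275 (g = 7288/18200 = 7288*(1/18200) = 911/2275 ≈ 0.40044)
(O(k(10, 2), -149)/10451 + D/11403) + g = ((3 - 2*(-149))/10451 - 12523/11403) + 911/2275 = ((3 + 298)*(1/10451) - 12523*1/11403) + 911/2275 = (301*(1/10451) - 1789/1629) + 911/2275 = (43/1493 - 1789/1629) + 911/2275 = -2600930/2432097 + 911/2275 = -3701475383/5533020675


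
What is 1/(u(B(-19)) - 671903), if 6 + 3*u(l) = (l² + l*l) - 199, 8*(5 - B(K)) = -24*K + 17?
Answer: -96/64321759 ≈ -1.4925e-6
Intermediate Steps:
B(K) = 23/8 + 3*K (B(K) = 5 - (-24*K + 17)/8 = 5 - (17 - 24*K)/8 = 5 + (-17/8 + 3*K) = 23/8 + 3*K)
u(l) = -205/3 + 2*l²/3 (u(l) = -2 + ((l² + l*l) - 199)/3 = -2 + ((l² + l²) - 199)/3 = -2 + (2*l² - 199)/3 = -2 + (-199 + 2*l²)/3 = -2 + (-199/3 + 2*l²/3) = -205/3 + 2*l²/3)
1/(u(B(-19)) - 671903) = 1/((-205/3 + 2*(23/8 + 3*(-19))²/3) - 671903) = 1/((-205/3 + 2*(23/8 - 57)²/3) - 671903) = 1/((-205/3 + 2*(-433/8)²/3) - 671903) = 1/((-205/3 + (⅔)*(187489/64)) - 671903) = 1/((-205/3 + 187489/96) - 671903) = 1/(180929/96 - 671903) = 1/(-64321759/96) = -96/64321759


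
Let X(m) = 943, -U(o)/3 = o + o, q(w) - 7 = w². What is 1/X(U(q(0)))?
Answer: 1/943 ≈ 0.0010604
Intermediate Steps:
q(w) = 7 + w²
U(o) = -6*o (U(o) = -3*(o + o) = -6*o)
1/X(U(q(0))) = 1/943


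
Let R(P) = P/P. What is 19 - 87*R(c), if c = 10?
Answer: -68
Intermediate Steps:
R(P) = 1
19 - 87*R(c) = 19 - 87*1 = 19 - 87 = -68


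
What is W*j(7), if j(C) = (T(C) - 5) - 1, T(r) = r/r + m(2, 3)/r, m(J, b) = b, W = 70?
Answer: -320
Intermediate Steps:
T(r) = 1 + 3/r (T(r) = r/r + 3/r = 1 + 3/r)
j(C) = -6 + (3 + C)/C (j(C) = ((3 + C)/C - 5) - 1 = (-5 + (3 + C)/C) - 1 = -6 + (3 + C)/C)
W*j(7) = 70*(-5 + 3/7) = 70*(-32/7) = -320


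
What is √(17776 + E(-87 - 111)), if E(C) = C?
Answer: √17578 ≈ 132.58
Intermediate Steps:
√(17776 + E(-87 - 111)) = √(17776 + (-87 - 111)) = √(17776 - 198) = √17578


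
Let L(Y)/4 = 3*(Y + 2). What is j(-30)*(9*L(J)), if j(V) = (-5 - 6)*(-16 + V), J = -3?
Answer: -54648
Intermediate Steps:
L(Y) = 24 + 12*Y (L(Y) = 4*(3*(Y + 2)) = 4*(3*(2 + Y)) = 4*(6 + 3*Y) = 24 + 12*Y)
j(V) = 176 - 11*V (j(V) = -11*(-16 + V) = 176 - 11*V)
j(-30)*(9*L(J)) = (176 - 11*(-30))*(9*(24 + 12*(-3))) = (176 + 330)*(9*(24 - 36)) = 506*(9*(-12)) = 506*(-108) = -54648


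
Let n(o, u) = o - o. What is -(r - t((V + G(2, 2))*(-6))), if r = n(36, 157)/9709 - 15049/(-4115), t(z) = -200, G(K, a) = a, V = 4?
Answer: -838049/4115 ≈ -203.66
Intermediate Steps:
n(o, u) = 0
r = 15049/4115 (r = 0/9709 - 15049/(-4115) = 0*(1/9709) - 15049*(-1/4115) = 0 + 15049/4115 = 15049/4115 ≈ 3.6571)
-(r - t((V + G(2, 2))*(-6))) = -(15049/4115 - 1*(-200)) = -(15049/4115 + 200) = -1*838049/4115 = -838049/4115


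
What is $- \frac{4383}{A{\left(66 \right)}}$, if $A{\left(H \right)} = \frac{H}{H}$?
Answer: $-4383$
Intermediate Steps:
$A{\left(H \right)} = 1$
$- \frac{4383}{A{\left(66 \right)}} = - \frac{4383}{1} = \left(-4383\right) 1 = -4383$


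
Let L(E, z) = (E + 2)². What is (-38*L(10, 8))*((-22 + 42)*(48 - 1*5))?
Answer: -4705920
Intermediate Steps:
L(E, z) = (2 + E)²
(-38*L(10, 8))*((-22 + 42)*(48 - 1*5)) = (-38*(2 + 10)²)*((-22 + 42)*(48 - 1*5)) = (-38*12²)*(20*(48 - 5)) = (-38*144)*(20*43) = -5472*860 = -4705920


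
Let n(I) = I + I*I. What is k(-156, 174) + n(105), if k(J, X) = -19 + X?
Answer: 11285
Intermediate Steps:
n(I) = I + I²
k(-156, 174) + n(105) = (-19 + 174) + 105*(1 + 105) = 155 + 105*106 = 155 + 11130 = 11285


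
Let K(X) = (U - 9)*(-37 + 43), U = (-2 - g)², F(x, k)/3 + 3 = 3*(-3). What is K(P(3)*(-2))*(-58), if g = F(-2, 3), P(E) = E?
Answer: -399156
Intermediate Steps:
F(x, k) = -36 (F(x, k) = -9 + 3*(3*(-3)) = -9 + 3*(-9) = -9 - 27 = -36)
g = -36
U = 1156 (U = (-2 - 1*(-36))² = (-2 + 36)² = 34² = 1156)
K(X) = 6882 (K(X) = (1156 - 9)*(-37 + 43) = 1147*6 = 6882)
K(P(3)*(-2))*(-58) = 6882*(-58) = -399156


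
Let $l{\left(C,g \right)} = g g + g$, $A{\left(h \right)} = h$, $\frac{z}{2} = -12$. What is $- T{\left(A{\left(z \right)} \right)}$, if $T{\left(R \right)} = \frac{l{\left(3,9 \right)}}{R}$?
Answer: $\frac{15}{4} \approx 3.75$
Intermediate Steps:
$z = -24$ ($z = 2 \left(-12\right) = -24$)
$l{\left(C,g \right)} = g + g^{2}$ ($l{\left(C,g \right)} = g^{2} + g = g + g^{2}$)
$T{\left(R \right)} = \frac{90}{R}$ ($T{\left(R \right)} = \frac{9 \left(1 + 9\right)}{R} = \frac{9 \cdot 10}{R} = \frac{90}{R}$)
$- T{\left(A{\left(z \right)} \right)} = - \frac{90}{-24} = - \frac{90 \left(-1\right)}{24} = \left(-1\right) \left(- \frac{15}{4}\right) = \frac{15}{4}$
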